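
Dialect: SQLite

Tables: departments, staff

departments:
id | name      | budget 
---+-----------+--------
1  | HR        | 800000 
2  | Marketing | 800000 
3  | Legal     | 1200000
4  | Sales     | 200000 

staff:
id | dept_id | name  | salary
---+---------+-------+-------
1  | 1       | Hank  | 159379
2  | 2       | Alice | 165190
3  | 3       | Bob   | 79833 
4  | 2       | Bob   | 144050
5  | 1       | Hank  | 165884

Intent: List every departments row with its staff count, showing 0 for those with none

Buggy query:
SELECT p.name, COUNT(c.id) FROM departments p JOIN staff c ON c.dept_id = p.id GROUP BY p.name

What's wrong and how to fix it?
Bug: An inner join excludes parents with zero children

Fix: Switch to LEFT JOIN to retain unmatched parent rows

Corrected query:
SELECT p.name, COUNT(c.id) FROM departments p LEFT JOIN staff c ON c.dept_id = p.id GROUP BY p.name

Result:
name      | COUNT(c.id)
----------+------------
HR        | 2          
Legal     | 1          
Marketing | 2          
Sales     | 0          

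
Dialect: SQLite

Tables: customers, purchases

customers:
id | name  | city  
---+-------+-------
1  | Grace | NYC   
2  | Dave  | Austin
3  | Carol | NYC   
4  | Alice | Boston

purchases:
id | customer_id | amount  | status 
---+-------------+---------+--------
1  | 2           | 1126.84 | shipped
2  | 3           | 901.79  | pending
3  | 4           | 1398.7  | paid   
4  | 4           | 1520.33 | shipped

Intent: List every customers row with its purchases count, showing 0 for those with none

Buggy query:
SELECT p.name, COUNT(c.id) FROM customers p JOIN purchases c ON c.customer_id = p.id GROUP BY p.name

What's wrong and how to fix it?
Bug: INNER JOIN drops customers rows that have no matching purchases rows

Fix: Switch to LEFT JOIN to retain unmatched parent rows

Corrected query:
SELECT p.name, COUNT(c.id) FROM customers p LEFT JOIN purchases c ON c.customer_id = p.id GROUP BY p.name

Result:
name  | COUNT(c.id)
------+------------
Alice | 2          
Carol | 1          
Dave  | 1          
Grace | 0          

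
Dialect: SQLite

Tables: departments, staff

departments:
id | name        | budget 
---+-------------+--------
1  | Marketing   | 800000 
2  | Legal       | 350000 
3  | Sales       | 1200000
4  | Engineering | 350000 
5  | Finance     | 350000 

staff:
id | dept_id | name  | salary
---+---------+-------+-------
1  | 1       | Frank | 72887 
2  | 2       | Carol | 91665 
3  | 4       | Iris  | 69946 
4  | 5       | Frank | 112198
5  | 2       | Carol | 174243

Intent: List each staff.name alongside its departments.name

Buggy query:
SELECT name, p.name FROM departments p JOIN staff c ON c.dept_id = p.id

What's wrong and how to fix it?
Bug: Both tables have a 'name' column; the unqualified reference is ambiguous

Fix: Prefix ambiguous columns with the table alias

Corrected query:
SELECT c.name, p.name FROM departments p JOIN staff c ON c.dept_id = p.id

Result:
name  | name       
------+------------
Frank | Marketing  
Carol | Legal      
Iris  | Engineering
Frank | Finance    
Carol | Legal      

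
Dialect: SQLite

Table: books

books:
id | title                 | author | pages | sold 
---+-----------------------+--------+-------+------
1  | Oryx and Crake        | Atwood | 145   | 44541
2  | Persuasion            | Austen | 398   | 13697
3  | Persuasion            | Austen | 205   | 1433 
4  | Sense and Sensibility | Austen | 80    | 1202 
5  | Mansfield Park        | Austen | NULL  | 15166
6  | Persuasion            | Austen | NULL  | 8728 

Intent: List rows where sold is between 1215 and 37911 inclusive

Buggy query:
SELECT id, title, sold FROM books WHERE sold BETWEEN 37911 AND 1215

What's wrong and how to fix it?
Bug: The bounds are reversed; BETWEEN a AND b requires a <= b to match anything

Fix: Swap the bounds so the smaller value comes first

Corrected query:
SELECT id, title, sold FROM books WHERE sold BETWEEN 1215 AND 37911

Result:
id | title          | sold 
---+----------------+------
2  | Persuasion     | 13697
3  | Persuasion     | 1433 
5  | Mansfield Park | 15166
6  | Persuasion     | 8728 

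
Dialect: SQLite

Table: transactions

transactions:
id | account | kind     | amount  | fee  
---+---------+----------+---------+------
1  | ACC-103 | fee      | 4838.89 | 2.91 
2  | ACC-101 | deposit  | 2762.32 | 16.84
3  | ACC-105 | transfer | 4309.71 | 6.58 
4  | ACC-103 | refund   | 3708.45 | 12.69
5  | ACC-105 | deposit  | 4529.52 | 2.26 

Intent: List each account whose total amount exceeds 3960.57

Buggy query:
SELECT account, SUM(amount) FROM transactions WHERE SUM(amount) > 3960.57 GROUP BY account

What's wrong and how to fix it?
Bug: SUM(amount) is an aggregate, but WHERE filters rows before aggregation

Fix: Use HAVING (which filters groups after aggregation) instead of WHERE

Corrected query:
SELECT account, SUM(amount) FROM transactions GROUP BY account HAVING SUM(amount) > 3960.57

Result:
account | SUM(amount)
--------+------------
ACC-103 | 8547.34    
ACC-105 | 8839.23    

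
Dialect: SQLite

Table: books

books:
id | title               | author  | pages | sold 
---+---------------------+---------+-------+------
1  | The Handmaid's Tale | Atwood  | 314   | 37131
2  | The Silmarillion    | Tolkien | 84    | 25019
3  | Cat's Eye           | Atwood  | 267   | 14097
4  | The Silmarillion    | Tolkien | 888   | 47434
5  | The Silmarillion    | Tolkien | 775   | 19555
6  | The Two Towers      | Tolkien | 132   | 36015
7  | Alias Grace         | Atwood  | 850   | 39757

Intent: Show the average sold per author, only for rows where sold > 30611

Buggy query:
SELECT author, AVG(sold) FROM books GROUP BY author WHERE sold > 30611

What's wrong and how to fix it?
Bug: Row-level WHERE must come before GROUP BY in the clause order

Fix: Move the WHERE clause before GROUP BY

Corrected query:
SELECT author, AVG(sold) FROM books WHERE sold > 30611 GROUP BY author

Result:
author  | AVG(sold)
--------+----------
Atwood  | 38444    
Tolkien | 41724.5  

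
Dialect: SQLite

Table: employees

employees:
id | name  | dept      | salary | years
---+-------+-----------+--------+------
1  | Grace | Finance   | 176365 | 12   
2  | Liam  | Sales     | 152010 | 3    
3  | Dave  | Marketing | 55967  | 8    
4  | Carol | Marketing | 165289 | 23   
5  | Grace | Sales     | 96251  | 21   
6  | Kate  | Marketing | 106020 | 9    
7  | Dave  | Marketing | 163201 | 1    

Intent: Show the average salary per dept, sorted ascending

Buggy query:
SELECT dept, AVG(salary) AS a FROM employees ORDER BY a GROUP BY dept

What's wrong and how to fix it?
Bug: GROUP BY must precede ORDER BY

Fix: Move ORDER BY to the end, after GROUP BY

Corrected query:
SELECT dept, AVG(salary) AS a FROM employees GROUP BY dept ORDER BY a

Result:
dept      | a        
----------+----------
Marketing | 122619.25
Sales     | 124130.5 
Finance   | 176365   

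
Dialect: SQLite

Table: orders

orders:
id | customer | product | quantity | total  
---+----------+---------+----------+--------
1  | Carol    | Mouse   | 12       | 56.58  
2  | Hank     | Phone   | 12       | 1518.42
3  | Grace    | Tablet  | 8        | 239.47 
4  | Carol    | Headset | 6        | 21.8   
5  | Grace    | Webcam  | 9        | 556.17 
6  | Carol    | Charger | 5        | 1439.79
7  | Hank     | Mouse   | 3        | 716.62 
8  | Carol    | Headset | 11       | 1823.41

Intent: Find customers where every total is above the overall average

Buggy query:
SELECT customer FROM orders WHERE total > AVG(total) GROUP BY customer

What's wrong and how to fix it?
Bug: AVG() is an aggregate; it can't sit directly in WHERE

Fix: Use a subquery for AVG and a HAVING MIN(...) filter so the condition holds for every row in the group

Corrected query:
SELECT customer FROM orders GROUP BY customer HAVING MIN(total) > (SELECT AVG(total) FROM orders)

Result:
(no rows)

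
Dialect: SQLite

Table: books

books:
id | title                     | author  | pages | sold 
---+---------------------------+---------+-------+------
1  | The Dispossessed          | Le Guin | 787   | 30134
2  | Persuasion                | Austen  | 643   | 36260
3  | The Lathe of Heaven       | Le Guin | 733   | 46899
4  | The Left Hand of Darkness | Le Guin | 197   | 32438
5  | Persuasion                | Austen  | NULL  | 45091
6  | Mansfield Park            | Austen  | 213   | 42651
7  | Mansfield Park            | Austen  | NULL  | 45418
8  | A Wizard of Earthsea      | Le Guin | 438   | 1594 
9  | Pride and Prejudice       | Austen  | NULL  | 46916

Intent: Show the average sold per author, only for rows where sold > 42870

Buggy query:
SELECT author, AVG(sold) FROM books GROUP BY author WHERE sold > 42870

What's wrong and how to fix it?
Bug: Row-level WHERE must come before GROUP BY in the clause order

Fix: Move the WHERE clause before GROUP BY

Corrected query:
SELECT author, AVG(sold) FROM books WHERE sold > 42870 GROUP BY author

Result:
author  | AVG(sold)   
--------+-------------
Austen  | 45808.333333
Le Guin | 46899       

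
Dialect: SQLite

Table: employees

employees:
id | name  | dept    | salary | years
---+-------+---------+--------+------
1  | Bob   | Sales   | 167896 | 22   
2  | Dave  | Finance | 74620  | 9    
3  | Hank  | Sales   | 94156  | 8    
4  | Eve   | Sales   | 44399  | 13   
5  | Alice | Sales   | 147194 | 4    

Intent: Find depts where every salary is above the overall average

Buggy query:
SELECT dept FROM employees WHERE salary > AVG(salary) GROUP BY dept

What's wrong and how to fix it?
Bug: WHERE evaluates per row before aggregation, so AVG() is unavailable

Fix: Compute the overall average in a scalar subquery and compare each group's MIN against it in HAVING

Corrected query:
SELECT dept FROM employees GROUP BY dept HAVING MIN(salary) > (SELECT AVG(salary) FROM employees)

Result:
(no rows)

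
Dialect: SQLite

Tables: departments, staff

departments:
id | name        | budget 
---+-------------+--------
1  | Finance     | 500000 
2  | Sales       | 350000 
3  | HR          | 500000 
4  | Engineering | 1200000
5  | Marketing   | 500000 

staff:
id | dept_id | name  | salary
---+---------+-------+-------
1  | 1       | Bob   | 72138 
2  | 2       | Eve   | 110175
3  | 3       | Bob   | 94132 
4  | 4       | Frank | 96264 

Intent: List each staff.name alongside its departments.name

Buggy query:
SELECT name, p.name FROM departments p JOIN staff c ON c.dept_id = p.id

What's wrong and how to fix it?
Bug: Both tables have a 'name' column; the unqualified reference is ambiguous

Fix: Qualify the column with its table alias (c.name)

Corrected query:
SELECT c.name, p.name FROM departments p JOIN staff c ON c.dept_id = p.id

Result:
name  | name       
------+------------
Bob   | Finance    
Eve   | Sales      
Bob   | HR         
Frank | Engineering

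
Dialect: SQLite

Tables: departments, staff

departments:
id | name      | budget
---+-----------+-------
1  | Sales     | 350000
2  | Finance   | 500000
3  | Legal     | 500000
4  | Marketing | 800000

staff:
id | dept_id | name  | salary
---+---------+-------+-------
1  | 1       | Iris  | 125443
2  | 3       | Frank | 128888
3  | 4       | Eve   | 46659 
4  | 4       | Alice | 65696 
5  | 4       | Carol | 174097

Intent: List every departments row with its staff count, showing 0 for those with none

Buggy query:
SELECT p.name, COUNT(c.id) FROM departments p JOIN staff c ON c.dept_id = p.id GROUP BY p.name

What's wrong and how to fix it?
Bug: INNER JOIN drops departments rows that have no matching staff rows

Fix: Use LEFT JOIN so parents without children still appear (COUNT(c.id) gives 0)

Corrected query:
SELECT p.name, COUNT(c.id) FROM departments p LEFT JOIN staff c ON c.dept_id = p.id GROUP BY p.name

Result:
name      | COUNT(c.id)
----------+------------
Finance   | 0          
Legal     | 1          
Marketing | 3          
Sales     | 1          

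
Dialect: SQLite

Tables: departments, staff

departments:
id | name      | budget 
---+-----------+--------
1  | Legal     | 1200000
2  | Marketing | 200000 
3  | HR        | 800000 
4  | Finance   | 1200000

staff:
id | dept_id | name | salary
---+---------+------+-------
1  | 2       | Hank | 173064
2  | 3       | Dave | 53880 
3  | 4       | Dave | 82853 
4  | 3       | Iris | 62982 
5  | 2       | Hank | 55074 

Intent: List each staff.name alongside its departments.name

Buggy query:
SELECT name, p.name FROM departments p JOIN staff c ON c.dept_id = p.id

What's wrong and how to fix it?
Bug: 'name' exists in both joined tables, so the database can't tell which one is meant

Fix: Prefix ambiguous columns with the table alias

Corrected query:
SELECT c.name, p.name FROM departments p JOIN staff c ON c.dept_id = p.id

Result:
name | name     
-----+----------
Hank | Marketing
Dave | HR       
Dave | Finance  
Iris | HR       
Hank | Marketing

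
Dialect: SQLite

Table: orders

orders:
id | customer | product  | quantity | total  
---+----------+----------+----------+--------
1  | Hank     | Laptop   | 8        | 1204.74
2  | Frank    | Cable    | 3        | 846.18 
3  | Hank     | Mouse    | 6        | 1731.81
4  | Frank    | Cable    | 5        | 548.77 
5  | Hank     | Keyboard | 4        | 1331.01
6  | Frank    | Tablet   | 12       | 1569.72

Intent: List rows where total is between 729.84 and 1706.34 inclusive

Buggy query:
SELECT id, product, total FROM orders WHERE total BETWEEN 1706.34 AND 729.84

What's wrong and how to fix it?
Bug: BETWEEN expects the lower bound first; with 1706.34 AND 729.84 the range is empty

Fix: Swap the bounds so the smaller value comes first

Corrected query:
SELECT id, product, total FROM orders WHERE total BETWEEN 729.84 AND 1706.34

Result:
id | product  | total  
---+----------+--------
1  | Laptop   | 1204.74
2  | Cable    | 846.18 
5  | Keyboard | 1331.01
6  | Tablet   | 1569.72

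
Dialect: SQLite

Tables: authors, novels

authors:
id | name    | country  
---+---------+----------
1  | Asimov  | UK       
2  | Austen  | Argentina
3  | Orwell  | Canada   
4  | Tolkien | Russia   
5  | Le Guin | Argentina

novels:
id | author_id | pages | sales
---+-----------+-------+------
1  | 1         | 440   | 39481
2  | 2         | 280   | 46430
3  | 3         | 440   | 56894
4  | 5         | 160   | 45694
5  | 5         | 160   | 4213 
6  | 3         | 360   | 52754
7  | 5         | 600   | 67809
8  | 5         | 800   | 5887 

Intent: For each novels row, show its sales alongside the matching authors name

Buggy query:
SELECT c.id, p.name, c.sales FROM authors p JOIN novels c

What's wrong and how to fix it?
Bug: Missing join condition: each novels row is matched to all authors rows instead of just its own

Fix: Add ON c.author_id = p.id to the JOIN

Corrected query:
SELECT c.id, p.name, c.sales FROM authors p JOIN novels c ON c.author_id = p.id

Result:
id | name    | sales
---+---------+------
1  | Asimov  | 39481
2  | Austen  | 46430
3  | Orwell  | 56894
4  | Le Guin | 45694
5  | Le Guin | 4213 
6  | Orwell  | 52754
7  | Le Guin | 67809
8  | Le Guin | 5887 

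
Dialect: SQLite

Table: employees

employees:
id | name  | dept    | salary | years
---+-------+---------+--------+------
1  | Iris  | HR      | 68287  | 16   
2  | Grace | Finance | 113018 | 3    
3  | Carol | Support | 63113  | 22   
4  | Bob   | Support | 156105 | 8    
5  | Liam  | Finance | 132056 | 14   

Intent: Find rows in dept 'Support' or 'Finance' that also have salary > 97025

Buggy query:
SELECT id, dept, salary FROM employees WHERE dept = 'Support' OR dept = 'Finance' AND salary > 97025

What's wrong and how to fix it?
Bug: Without parentheses, AND is evaluated before OR, so the salary filter only applies to the 'Finance' branch

Fix: Group the OR with parentheses (or use IN), then AND the threshold

Corrected query:
SELECT id, dept, salary FROM employees WHERE (dept = 'Support' OR dept = 'Finance') AND salary > 97025

Result:
id | dept    | salary
---+---------+-------
2  | Finance | 113018
4  | Support | 156105
5  | Finance | 132056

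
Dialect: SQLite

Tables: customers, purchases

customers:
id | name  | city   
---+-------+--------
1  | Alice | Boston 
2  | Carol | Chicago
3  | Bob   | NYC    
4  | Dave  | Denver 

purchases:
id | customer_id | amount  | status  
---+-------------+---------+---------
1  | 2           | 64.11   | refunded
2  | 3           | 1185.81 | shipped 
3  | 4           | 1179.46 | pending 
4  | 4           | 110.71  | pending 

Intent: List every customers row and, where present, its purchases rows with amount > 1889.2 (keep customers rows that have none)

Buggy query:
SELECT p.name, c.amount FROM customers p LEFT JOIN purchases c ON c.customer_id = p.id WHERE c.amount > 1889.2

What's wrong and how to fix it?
Bug: Filtering c.amount in WHERE discards the NULL rows produced by LEFT JOIN, turning it into an inner join

Fix: Move the right-table condition into the ON clause so unmatched parents are kept

Corrected query:
SELECT p.name, c.amount FROM customers p LEFT JOIN purchases c ON c.customer_id = p.id AND c.amount > 1889.2

Result:
name  | amount
------+-------
Alice | NULL  
Carol | NULL  
Bob   | NULL  
Dave  | NULL  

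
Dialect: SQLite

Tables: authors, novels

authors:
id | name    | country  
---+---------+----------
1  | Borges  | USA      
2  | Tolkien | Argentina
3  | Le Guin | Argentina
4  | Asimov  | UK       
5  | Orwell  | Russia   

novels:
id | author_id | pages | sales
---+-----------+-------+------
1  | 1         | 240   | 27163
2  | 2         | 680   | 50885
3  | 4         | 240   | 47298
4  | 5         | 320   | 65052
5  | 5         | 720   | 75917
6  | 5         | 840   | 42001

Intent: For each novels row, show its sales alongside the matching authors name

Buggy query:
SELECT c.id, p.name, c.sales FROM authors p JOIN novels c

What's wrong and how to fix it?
Bug: Missing join condition: each novels row is matched to all authors rows instead of just its own

Fix: Specify the join condition linking the foreign key to the parent id

Corrected query:
SELECT c.id, p.name, c.sales FROM authors p JOIN novels c ON c.author_id = p.id

Result:
id | name    | sales
---+---------+------
1  | Borges  | 27163
2  | Tolkien | 50885
3  | Asimov  | 47298
4  | Orwell  | 65052
5  | Orwell  | 75917
6  | Orwell  | 42001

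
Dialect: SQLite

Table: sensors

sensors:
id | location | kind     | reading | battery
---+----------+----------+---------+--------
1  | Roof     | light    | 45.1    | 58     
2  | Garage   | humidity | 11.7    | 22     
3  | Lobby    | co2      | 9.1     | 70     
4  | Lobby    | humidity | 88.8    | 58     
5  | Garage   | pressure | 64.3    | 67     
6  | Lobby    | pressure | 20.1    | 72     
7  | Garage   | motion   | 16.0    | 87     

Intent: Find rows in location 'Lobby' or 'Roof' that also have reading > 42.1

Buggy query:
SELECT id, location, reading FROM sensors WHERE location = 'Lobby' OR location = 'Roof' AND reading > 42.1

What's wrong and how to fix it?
Bug: Without parentheses, AND is evaluated before OR, so the reading filter only applies to the 'Roof' branch

Fix: Add parentheses around the OR so the AND applies to both alternatives

Corrected query:
SELECT id, location, reading FROM sensors WHERE (location = 'Lobby' OR location = 'Roof') AND reading > 42.1

Result:
id | location | reading
---+----------+--------
1  | Roof     | 45.1   
4  | Lobby    | 88.8   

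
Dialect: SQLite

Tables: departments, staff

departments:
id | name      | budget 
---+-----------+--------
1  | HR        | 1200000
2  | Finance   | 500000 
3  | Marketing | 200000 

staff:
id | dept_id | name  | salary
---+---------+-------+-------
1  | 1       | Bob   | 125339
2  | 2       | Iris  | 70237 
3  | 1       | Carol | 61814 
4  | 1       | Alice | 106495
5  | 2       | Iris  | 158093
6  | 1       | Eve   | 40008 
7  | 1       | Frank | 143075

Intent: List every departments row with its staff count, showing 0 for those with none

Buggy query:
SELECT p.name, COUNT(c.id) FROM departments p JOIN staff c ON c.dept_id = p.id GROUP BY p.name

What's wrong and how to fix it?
Bug: An inner join excludes parents with zero children

Fix: Switch to LEFT JOIN to retain unmatched parent rows

Corrected query:
SELECT p.name, COUNT(c.id) FROM departments p LEFT JOIN staff c ON c.dept_id = p.id GROUP BY p.name

Result:
name      | COUNT(c.id)
----------+------------
Finance   | 2          
HR        | 5          
Marketing | 0          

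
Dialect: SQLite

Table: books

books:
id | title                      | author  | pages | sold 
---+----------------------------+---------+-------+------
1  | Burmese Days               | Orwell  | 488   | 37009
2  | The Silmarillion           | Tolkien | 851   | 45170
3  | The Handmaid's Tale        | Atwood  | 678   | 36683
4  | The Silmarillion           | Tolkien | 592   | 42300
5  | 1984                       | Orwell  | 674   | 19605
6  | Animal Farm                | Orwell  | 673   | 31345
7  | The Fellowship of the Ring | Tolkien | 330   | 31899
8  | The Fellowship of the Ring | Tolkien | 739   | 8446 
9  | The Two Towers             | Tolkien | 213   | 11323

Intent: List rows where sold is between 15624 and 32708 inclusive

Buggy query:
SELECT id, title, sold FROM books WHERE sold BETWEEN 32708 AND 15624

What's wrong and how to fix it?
Bug: The bounds are reversed; BETWEEN a AND b requires a <= b to match anything

Fix: Swap the bounds so the smaller value comes first

Corrected query:
SELECT id, title, sold FROM books WHERE sold BETWEEN 15624 AND 32708

Result:
id | title                      | sold 
---+----------------------------+------
5  | 1984                       | 19605
6  | Animal Farm                | 31345
7  | The Fellowship of the Ring | 31899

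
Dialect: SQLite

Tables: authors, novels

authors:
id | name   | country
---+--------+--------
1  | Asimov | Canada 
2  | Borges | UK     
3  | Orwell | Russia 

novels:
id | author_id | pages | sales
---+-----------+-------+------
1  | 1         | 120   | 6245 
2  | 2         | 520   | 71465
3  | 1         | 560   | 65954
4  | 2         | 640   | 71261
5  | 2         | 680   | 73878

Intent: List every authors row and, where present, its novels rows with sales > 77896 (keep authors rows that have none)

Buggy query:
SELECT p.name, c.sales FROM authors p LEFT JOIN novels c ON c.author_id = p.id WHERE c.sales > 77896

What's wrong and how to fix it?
Bug: A WHERE condition on the right-hand table after LEFT JOIN drops unmatched parents

Fix: Move the right-table condition into the ON clause so unmatched parents are kept

Corrected query:
SELECT p.name, c.sales FROM authors p LEFT JOIN novels c ON c.author_id = p.id AND c.sales > 77896

Result:
name   | sales
-------+------
Asimov | NULL 
Borges | NULL 
Orwell | NULL 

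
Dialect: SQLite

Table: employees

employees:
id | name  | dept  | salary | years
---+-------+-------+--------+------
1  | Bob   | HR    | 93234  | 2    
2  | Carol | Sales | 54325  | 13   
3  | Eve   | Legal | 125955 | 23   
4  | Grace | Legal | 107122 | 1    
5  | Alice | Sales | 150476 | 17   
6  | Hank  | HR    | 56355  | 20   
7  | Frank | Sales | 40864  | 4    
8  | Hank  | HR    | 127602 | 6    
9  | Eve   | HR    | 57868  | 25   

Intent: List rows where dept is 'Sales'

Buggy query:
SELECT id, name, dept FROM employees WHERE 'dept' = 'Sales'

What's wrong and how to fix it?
Bug: 'dept' in single quotes is a string literal, not the column; the comparison is literal-vs-literal and never true

Fix: Remove the quotes around the column name (or use double quotes for an identifier)

Corrected query:
SELECT id, name, dept FROM employees WHERE dept = 'Sales'

Result:
id | name  | dept 
---+-------+------
2  | Carol | Sales
5  | Alice | Sales
7  | Frank | Sales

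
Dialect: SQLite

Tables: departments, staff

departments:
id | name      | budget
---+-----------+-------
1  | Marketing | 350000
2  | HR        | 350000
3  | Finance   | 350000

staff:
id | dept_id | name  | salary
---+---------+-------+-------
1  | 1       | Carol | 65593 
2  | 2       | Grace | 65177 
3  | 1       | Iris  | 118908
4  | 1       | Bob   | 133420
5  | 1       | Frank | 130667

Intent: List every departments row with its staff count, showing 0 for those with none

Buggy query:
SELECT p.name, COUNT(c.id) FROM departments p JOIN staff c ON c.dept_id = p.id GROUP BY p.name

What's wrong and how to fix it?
Bug: An inner join excludes parents with zero children

Fix: Use LEFT JOIN so parents without children still appear (COUNT(c.id) gives 0)

Corrected query:
SELECT p.name, COUNT(c.id) FROM departments p LEFT JOIN staff c ON c.dept_id = p.id GROUP BY p.name

Result:
name      | COUNT(c.id)
----------+------------
Finance   | 0          
HR        | 1          
Marketing | 4          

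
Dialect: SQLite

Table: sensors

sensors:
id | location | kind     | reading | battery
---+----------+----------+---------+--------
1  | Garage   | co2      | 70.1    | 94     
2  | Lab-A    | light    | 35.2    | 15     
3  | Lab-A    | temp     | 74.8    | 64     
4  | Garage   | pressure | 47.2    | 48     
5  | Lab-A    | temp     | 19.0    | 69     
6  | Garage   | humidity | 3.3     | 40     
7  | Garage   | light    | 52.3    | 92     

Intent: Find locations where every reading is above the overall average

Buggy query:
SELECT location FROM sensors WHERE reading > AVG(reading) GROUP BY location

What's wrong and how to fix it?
Bug: AVG() is an aggregate; it can't sit directly in WHERE

Fix: Use a subquery for AVG and a HAVING MIN(...) filter so the condition holds for every row in the group

Corrected query:
SELECT location FROM sensors GROUP BY location HAVING MIN(reading) > (SELECT AVG(reading) FROM sensors)

Result:
(no rows)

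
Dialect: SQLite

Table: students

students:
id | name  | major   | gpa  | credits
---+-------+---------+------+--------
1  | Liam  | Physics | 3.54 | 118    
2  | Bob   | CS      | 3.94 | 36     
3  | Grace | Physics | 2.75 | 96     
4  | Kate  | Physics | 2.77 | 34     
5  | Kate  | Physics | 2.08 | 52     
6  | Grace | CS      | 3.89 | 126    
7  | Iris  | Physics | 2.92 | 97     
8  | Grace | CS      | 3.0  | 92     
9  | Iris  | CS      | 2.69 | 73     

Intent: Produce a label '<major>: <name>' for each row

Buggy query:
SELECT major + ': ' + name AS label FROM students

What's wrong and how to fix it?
Bug: SQLite uses || for string concatenation; + coerces text to numbers (yielding 0)

Fix: Replace + with || to concatenate text

Corrected query:
SELECT major || ': ' || name AS label FROM students

Result:
label         
--------------
Physics: Liam 
CS: Bob       
Physics: Grace
Physics: Kate 
Physics: Kate 
CS: Grace     
Physics: Iris 
CS: Grace     
CS: Iris      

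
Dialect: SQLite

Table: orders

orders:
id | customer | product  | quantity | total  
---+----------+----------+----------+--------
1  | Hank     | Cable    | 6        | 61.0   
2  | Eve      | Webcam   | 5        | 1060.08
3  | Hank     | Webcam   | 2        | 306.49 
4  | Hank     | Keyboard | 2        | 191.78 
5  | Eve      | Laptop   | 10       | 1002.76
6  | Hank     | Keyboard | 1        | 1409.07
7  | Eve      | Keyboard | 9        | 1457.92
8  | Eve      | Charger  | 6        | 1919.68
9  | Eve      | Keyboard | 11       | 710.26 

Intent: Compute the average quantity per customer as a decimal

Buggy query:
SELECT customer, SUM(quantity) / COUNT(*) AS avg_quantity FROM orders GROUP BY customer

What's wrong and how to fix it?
Bug: Both operands are integers, so '/' performs integer division and truncates

Fix: Multiply by 1.0 (or CAST to REAL) to force floating-point division

Corrected query:
SELECT customer, SUM(quantity) * 1.0 / COUNT(*) AS avg_quantity FROM orders GROUP BY customer

Result:
customer | avg_quantity
---------+-------------
Eve      | 8.2         
Hank     | 2.75        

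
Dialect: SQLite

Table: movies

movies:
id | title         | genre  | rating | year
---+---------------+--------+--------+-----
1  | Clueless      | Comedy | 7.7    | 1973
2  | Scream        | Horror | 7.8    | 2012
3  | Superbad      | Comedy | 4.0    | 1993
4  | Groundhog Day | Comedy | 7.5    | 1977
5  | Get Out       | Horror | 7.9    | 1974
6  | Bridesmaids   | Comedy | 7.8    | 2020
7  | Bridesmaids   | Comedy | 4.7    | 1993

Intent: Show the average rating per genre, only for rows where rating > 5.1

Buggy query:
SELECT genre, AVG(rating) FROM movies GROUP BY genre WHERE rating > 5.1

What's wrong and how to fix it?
Bug: Row-level WHERE must come before GROUP BY in the clause order

Fix: Move the WHERE clause before GROUP BY

Corrected query:
SELECT genre, AVG(rating) FROM movies WHERE rating > 5.1 GROUP BY genre

Result:
genre  | AVG(rating)
-------+------------
Comedy | 7.666667   
Horror | 7.85       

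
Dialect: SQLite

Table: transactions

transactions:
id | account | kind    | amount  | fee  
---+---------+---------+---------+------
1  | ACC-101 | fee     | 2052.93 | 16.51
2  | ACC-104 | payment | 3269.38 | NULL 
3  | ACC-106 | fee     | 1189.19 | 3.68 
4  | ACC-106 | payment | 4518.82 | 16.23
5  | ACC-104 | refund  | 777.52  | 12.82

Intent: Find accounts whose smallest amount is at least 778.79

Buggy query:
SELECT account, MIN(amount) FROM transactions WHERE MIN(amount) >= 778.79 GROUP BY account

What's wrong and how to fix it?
Bug: Aggregates like MIN are computed per group after WHERE runs

Fix: Use HAVING for the per-group MIN condition

Corrected query:
SELECT account, MIN(amount) FROM transactions GROUP BY account HAVING MIN(amount) >= 778.79

Result:
account | MIN(amount)
--------+------------
ACC-101 | 2052.93    
ACC-106 | 1189.19    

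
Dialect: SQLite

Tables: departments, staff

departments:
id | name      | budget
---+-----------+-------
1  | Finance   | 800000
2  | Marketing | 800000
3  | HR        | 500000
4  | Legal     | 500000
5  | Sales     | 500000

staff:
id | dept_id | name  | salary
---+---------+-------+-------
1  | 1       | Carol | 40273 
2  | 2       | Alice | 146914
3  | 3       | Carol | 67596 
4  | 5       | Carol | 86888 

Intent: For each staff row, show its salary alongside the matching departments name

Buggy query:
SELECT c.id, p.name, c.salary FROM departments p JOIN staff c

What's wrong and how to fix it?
Bug: JOIN with no ON clause produces a cartesian product; every staff row pairs with every departments row

Fix: Specify the join condition linking the foreign key to the parent id

Corrected query:
SELECT c.id, p.name, c.salary FROM departments p JOIN staff c ON c.dept_id = p.id

Result:
id | name      | salary
---+-----------+-------
1  | Finance   | 40273 
2  | Marketing | 146914
3  | HR        | 67596 
4  | Sales     | 86888 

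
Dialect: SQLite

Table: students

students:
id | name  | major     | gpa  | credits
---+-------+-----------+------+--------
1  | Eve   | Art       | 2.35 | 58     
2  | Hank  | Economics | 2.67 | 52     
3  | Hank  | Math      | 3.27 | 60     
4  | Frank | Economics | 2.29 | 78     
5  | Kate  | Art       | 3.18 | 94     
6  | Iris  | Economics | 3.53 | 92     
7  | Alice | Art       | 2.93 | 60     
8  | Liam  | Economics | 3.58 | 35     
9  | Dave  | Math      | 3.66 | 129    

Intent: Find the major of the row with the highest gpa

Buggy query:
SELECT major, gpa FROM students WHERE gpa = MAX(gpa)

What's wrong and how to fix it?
Bug: MAX(gpa) is an aggregate and cannot be used directly in WHERE

Fix: Use a subquery: WHERE gpa = (SELECT MAX(gpa) FROM students)

Corrected query:
SELECT major, gpa FROM students WHERE gpa = (SELECT MAX(gpa) FROM students)

Result:
major | gpa 
------+-----
Math  | 3.66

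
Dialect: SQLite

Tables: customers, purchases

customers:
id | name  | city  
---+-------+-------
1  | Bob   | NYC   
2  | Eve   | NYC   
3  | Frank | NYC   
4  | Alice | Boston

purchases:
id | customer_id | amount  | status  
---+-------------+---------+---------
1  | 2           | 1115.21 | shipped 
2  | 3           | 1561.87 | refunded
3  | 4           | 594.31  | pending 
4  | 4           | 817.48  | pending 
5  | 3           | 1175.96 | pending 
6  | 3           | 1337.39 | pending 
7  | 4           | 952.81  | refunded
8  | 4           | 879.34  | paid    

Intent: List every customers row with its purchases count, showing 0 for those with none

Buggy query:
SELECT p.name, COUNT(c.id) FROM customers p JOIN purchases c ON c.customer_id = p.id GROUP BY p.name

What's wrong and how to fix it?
Bug: An inner join excludes parents with zero children

Fix: Use LEFT JOIN so parents without children still appear (COUNT(c.id) gives 0)

Corrected query:
SELECT p.name, COUNT(c.id) FROM customers p LEFT JOIN purchases c ON c.customer_id = p.id GROUP BY p.name

Result:
name  | COUNT(c.id)
------+------------
Alice | 4          
Bob   | 0          
Eve   | 1          
Frank | 3          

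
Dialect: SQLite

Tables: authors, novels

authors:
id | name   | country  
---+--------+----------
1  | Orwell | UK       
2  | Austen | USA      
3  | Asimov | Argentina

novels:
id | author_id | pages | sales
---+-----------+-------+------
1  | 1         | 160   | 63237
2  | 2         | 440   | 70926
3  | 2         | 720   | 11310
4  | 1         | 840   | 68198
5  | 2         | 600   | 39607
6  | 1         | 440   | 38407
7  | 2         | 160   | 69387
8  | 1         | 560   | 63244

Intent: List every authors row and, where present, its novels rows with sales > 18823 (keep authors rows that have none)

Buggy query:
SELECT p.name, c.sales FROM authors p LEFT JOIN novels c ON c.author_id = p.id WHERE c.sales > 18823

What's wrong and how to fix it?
Bug: A WHERE condition on the right-hand table after LEFT JOIN drops unmatched parents

Fix: Move the right-table condition into the ON clause so unmatched parents are kept

Corrected query:
SELECT p.name, c.sales FROM authors p LEFT JOIN novels c ON c.author_id = p.id AND c.sales > 18823

Result:
name   | sales
-------+------
Orwell | 38407
Orwell | 63237
Orwell | 63244
Orwell | 68198
Austen | 39607
Austen | 69387
Austen | 70926
Asimov | NULL 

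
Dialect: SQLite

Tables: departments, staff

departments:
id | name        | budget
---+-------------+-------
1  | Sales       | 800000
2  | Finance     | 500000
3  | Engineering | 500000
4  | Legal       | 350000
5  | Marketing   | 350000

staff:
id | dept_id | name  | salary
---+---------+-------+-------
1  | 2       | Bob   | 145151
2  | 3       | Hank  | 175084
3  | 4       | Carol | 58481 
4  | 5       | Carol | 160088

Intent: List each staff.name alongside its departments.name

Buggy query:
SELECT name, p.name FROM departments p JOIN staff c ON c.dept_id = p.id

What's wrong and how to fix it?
Bug: Both tables have a 'name' column; the unqualified reference is ambiguous

Fix: Prefix ambiguous columns with the table alias

Corrected query:
SELECT c.name, p.name FROM departments p JOIN staff c ON c.dept_id = p.id

Result:
name  | name       
------+------------
Bob   | Finance    
Hank  | Engineering
Carol | Legal      
Carol | Marketing  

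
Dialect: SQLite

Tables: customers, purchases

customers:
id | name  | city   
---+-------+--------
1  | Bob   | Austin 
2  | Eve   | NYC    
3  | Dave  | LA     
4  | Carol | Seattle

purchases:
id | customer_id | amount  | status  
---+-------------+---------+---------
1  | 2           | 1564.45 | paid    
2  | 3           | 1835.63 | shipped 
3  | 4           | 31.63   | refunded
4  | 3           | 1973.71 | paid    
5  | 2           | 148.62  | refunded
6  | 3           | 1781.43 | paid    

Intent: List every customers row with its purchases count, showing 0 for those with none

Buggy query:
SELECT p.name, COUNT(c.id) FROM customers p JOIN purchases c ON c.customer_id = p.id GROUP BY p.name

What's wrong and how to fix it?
Bug: INNER JOIN drops customers rows that have no matching purchases rows

Fix: Use LEFT JOIN so parents without children still appear (COUNT(c.id) gives 0)

Corrected query:
SELECT p.name, COUNT(c.id) FROM customers p LEFT JOIN purchases c ON c.customer_id = p.id GROUP BY p.name

Result:
name  | COUNT(c.id)
------+------------
Bob   | 0          
Carol | 1          
Dave  | 3          
Eve   | 2          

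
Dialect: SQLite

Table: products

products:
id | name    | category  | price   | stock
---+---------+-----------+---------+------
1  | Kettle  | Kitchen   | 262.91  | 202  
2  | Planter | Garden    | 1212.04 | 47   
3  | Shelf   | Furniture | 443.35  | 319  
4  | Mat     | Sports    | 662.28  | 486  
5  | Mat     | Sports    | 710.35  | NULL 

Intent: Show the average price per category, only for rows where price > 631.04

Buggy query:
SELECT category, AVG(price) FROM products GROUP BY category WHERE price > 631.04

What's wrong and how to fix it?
Bug: WHERE cannot follow GROUP BY

Fix: Move the WHERE clause before GROUP BY

Corrected query:
SELECT category, AVG(price) FROM products WHERE price > 631.04 GROUP BY category

Result:
category | AVG(price)
---------+-----------
Garden   | 1212.04   
Sports   | 686.315   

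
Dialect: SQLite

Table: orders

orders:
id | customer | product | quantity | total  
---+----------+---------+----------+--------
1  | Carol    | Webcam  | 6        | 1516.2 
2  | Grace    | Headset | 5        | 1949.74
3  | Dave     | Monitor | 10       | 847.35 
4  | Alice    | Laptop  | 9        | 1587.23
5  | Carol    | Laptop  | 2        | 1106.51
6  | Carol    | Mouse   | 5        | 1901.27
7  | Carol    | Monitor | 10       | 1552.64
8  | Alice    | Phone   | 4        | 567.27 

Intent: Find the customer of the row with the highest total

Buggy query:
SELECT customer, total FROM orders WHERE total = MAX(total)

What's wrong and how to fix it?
Bug: WHERE is evaluated per row; an aggregate over the whole table isn't defined there

Fix: Use a subquery: WHERE total = (SELECT MAX(total) FROM orders)

Corrected query:
SELECT customer, total FROM orders WHERE total = (SELECT MAX(total) FROM orders)

Result:
customer | total  
---------+--------
Grace    | 1949.74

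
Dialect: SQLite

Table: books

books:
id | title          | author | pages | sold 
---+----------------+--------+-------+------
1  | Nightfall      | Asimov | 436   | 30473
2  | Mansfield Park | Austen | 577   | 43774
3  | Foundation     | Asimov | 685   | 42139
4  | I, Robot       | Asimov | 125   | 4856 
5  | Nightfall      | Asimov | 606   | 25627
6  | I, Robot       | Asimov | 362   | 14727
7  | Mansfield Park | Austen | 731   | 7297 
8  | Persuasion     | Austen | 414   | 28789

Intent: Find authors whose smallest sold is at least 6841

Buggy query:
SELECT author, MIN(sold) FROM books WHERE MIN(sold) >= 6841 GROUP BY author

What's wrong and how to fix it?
Bug: Aggregates like MIN are computed per group after WHERE runs

Fix: Use HAVING for the per-group MIN condition

Corrected query:
SELECT author, MIN(sold) FROM books GROUP BY author HAVING MIN(sold) >= 6841

Result:
author | MIN(sold)
-------+----------
Austen | 7297     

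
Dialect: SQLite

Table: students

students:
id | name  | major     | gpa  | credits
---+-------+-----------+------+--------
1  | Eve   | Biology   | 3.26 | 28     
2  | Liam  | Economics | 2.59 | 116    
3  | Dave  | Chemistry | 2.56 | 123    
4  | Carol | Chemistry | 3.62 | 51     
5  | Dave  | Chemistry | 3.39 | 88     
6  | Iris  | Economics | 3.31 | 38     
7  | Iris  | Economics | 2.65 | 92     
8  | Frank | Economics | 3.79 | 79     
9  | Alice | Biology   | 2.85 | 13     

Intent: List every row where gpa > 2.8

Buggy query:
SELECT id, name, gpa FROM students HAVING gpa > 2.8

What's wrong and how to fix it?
Bug: This is a non-aggregate query (no GROUP BY, no aggregates), so in SQLite the HAVING clause is invalid here; a row-level condition belongs in WHERE

Fix: Replace HAVING with WHERE since the condition applies to individual rows

Corrected query:
SELECT id, name, gpa FROM students WHERE gpa > 2.8

Result:
id | name  | gpa 
---+-------+-----
1  | Eve   | 3.26
4  | Carol | 3.62
5  | Dave  | 3.39
6  | Iris  | 3.31
8  | Frank | 3.79
9  | Alice | 2.85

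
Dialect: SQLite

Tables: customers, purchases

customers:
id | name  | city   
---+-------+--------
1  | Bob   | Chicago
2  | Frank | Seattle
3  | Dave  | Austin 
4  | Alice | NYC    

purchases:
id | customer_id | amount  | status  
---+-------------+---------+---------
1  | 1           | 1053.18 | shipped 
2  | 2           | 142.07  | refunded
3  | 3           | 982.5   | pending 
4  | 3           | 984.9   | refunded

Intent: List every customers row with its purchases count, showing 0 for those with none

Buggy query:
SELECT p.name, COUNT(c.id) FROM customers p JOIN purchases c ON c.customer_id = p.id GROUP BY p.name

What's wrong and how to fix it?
Bug: INNER JOIN drops customers rows that have no matching purchases rows

Fix: Switch to LEFT JOIN to retain unmatched parent rows

Corrected query:
SELECT p.name, COUNT(c.id) FROM customers p LEFT JOIN purchases c ON c.customer_id = p.id GROUP BY p.name

Result:
name  | COUNT(c.id)
------+------------
Alice | 0          
Bob   | 1          
Dave  | 2          
Frank | 1          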